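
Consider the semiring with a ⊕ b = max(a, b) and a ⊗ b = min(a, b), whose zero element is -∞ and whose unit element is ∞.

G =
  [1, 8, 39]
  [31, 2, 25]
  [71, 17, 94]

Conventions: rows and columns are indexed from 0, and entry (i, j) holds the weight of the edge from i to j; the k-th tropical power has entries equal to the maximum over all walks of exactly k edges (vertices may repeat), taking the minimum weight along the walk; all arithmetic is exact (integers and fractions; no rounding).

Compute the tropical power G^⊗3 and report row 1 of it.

G^⊗2:
  [39, 17, 39]
  [25, 17, 31]
  [71, 17, 94]
G^⊗3:
  [39, 17, 39]
  [31, 17, 31]
  [71, 17, 94]
Answer: row 1 of G^⊗3 = [31, 17, 31]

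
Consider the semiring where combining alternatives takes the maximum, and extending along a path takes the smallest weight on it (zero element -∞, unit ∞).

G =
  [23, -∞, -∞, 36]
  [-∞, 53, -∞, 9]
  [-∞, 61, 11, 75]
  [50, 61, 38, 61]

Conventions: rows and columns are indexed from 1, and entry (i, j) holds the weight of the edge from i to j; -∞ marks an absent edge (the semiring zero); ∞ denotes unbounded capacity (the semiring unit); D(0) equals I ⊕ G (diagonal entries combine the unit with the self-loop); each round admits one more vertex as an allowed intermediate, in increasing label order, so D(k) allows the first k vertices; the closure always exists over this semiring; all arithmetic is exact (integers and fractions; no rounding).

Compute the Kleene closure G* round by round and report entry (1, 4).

D(0):
  [∞, -∞, -∞, 36]
  [-∞, ∞, -∞, 9]
  [-∞, 61, ∞, 75]
  [50, 61, 38, ∞]
D(1):
  [∞, -∞, -∞, 36]
  [-∞, ∞, -∞, 9]
  [-∞, 61, ∞, 75]
  [50, 61, 38, ∞]
D(2):
  [∞, -∞, -∞, 36]
  [-∞, ∞, -∞, 9]
  [-∞, 61, ∞, 75]
  [50, 61, 38, ∞]
D(3):
  [∞, -∞, -∞, 36]
  [-∞, ∞, -∞, 9]
  [-∞, 61, ∞, 75]
  [50, 61, 38, ∞]
D(4):
  [∞, 36, 36, 36]
  [9, ∞, 9, 9]
  [50, 61, ∞, 75]
  [50, 61, 38, ∞]
Answer: G*[1][4] = 36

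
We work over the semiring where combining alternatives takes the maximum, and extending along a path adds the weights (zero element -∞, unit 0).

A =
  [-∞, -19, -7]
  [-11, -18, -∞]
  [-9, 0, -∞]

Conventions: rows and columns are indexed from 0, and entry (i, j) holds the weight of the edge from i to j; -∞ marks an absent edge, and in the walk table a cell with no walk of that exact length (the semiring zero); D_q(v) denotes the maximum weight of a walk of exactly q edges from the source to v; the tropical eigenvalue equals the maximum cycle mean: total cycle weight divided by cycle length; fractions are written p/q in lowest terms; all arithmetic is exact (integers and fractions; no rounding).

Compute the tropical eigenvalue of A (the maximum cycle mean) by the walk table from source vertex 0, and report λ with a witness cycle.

q=0: [0, -∞, -∞]
q=1: [-∞, -19, -7]
q=2: [-16, -7, -∞]
q=3: [-18, -25, -23]
Optimal cycle mean attained by: cycle 0->2->1->0, total (-7) + 0 + (-11), length 3.
Answer: λ = -6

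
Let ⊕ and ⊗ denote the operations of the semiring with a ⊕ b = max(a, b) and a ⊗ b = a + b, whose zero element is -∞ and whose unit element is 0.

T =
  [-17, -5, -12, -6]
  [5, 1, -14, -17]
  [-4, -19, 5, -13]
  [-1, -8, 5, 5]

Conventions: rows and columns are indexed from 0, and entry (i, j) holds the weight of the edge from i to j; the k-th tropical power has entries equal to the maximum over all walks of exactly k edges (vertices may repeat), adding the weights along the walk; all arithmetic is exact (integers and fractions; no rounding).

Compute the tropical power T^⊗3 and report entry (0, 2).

T^⊗2:
  [0, -4, -1, -1]
  [6, 2, -7, -1]
  [1, -9, 10, -8]
  [4, -3, 10, 10]
T^⊗3:
  [1, -3, 4, 4]
  [7, 3, 4, 4]
  [6, -4, 15, -3]
  [9, 2, 15, 15]
Key observation: the optimum is the walk 0->3->2->2, with weight (-6) + 5 + 5 = 4.
Optimal value attained by: walk 0->3->2->2.
Answer: (T^⊗3)[0][2] = 4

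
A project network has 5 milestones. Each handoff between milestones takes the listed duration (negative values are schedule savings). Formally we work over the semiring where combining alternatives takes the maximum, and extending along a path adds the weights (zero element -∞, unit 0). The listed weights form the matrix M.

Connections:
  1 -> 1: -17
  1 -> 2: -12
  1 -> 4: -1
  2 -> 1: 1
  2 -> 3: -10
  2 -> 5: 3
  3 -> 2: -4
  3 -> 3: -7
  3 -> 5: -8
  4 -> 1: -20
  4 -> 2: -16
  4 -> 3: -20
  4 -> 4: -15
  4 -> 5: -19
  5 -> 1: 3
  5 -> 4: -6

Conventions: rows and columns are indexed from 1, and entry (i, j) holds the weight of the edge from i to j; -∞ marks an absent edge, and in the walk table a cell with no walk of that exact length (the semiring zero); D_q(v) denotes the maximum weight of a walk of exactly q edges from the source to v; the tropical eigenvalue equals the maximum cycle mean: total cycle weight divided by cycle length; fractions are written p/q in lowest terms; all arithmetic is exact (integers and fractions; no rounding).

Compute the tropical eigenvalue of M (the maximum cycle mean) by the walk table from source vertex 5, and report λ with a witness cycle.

q=0: [-∞, -∞, -∞, -∞, 0]
q=1: [3, -∞, -∞, -6, -∞]
q=2: [-14, -9, -26, 2, -25]
q=3: [-8, -14, -18, -13, -6]
q=4: [-3, -20, -24, -9, -11]
q=5: [-8, -15, -29, -4, -17]
Optimal cycle mean attained by: cycle 1->2->5->1, total (-12) + 3 + 3, length 3.
Answer: λ = -2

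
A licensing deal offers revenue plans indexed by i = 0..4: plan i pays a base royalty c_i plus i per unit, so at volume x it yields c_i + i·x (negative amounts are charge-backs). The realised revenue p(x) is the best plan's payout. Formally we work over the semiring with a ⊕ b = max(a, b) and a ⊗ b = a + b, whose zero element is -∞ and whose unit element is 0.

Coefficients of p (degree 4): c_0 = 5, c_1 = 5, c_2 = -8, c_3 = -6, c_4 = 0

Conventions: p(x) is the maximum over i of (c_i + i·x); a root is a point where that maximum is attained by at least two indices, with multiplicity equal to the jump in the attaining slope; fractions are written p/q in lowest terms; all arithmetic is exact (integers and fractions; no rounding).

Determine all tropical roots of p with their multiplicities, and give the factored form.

hull edge (i=0, c=5) to (i=1, c=5): slope 0, span 1
hull edge (i=1, c=5) to (i=4, c=0): slope -5/3, span 3
Factored form: p(x) = 0 ⊗ (x ⊕ 0) ⊗ (x ⊕ 5/3) ⊗ (x ⊕ 5/3) ⊗ (x ⊕ 5/3)
Answer: roots = 0 (mult 1), 5/3 (mult 3)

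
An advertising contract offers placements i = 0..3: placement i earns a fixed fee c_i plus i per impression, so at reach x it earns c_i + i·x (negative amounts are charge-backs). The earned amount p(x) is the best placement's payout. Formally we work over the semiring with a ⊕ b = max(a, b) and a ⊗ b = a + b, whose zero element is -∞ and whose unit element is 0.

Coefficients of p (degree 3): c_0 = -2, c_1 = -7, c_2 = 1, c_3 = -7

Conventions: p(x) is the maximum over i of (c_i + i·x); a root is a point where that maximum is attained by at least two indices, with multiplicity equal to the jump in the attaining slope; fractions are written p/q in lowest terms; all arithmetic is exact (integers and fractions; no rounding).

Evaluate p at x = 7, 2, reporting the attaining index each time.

p(7) = max(-2+0·7=-2, -7+1·7=0, 1+2·7=15, -7+3·7=14) = 15 (attained by i=2)
p(2) = max(-2+0·2=-2, -7+1·2=-5, 1+2·2=5, -7+3·2=-1) = 5 (attained by i=2)
Answer: p(7) = 15; p(2) = 5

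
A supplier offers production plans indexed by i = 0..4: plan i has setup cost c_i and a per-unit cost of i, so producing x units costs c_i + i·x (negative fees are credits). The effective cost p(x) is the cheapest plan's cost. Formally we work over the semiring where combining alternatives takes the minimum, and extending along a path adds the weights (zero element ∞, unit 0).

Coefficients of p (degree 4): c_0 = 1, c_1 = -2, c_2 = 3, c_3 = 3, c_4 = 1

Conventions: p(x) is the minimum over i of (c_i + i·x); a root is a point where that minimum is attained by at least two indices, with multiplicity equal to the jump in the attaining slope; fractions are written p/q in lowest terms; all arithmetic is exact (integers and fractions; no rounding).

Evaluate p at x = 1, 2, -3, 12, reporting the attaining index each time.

p(1) = min(1+0·1=1, -2+1·1=-1, 3+2·1=5, 3+3·1=6, 1+4·1=5) = -1 (attained by i=1)
p(2) = min(1+0·2=1, -2+1·2=0, 3+2·2=7, 3+3·2=9, 1+4·2=9) = 0 (attained by i=1)
p(-3) = min(1+0·(-3)=1, -2+1·(-3)=-5, 3+2·(-3)=-3, 3+3·(-3)=-6, 1+4·(-3)=-11) = -11 (attained by i=4)
p(12) = min(1+0·12=1, -2+1·12=10, 3+2·12=27, 3+3·12=39, 1+4·12=49) = 1 (attained by i=0)
Answer: p(1) = -1; p(2) = 0; p(-3) = -11; p(12) = 1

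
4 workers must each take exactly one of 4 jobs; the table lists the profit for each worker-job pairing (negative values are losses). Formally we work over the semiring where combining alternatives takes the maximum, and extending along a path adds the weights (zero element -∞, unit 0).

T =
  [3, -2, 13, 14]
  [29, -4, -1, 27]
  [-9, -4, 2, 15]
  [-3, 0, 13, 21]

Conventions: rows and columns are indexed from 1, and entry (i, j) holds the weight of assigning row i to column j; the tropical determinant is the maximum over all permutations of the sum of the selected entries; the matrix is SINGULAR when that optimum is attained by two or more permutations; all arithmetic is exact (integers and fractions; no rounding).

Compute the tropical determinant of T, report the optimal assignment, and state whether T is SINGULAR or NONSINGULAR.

σ = (1, 2, 3, 4): 3 + (-4) + 2 + 21 = 22
σ = (1, 2, 4, 3): 3 + (-4) + 15 + 13 = 27
σ = (1, 3, 2, 4): 3 + (-1) + (-4) + 21 = 19
σ = (1, 3, 4, 2): 3 + (-1) + 15 + 0 = 17
σ = (1, 4, 2, 3): 3 + 27 + (-4) + 13 = 39
σ = (1, 4, 3, 2): 3 + 27 + 2 + 0 = 32
σ = (2, 1, 3, 4): (-2) + 29 + 2 + 21 = 50
σ = (2, 1, 4, 3): (-2) + 29 + 15 + 13 = 55
σ = (2, 3, 1, 4): (-2) + (-1) + (-9) + 21 = 9
σ = (2, 3, 4, 1): (-2) + (-1) + 15 + (-3) = 9
σ = (2, 4, 1, 3): (-2) + 27 + (-9) + 13 = 29
σ = (2, 4, 3, 1): (-2) + 27 + 2 + (-3) = 24
σ = (3, 1, 2, 4): 13 + 29 + (-4) + 21 = 59
σ = (3, 1, 4, 2): 13 + 29 + 15 + 0 = 57
σ = (3, 2, 1, 4): 13 + (-4) + (-9) + 21 = 21
σ = (3, 2, 4, 1): 13 + (-4) + 15 + (-3) = 21
σ = (3, 4, 1, 2): 13 + 27 + (-9) + 0 = 31
σ = (3, 4, 2, 1): 13 + 27 + (-4) + (-3) = 33
σ = (4, 1, 2, 3): 14 + 29 + (-4) + 13 = 52
σ = (4, 1, 3, 2): 14 + 29 + 2 + 0 = 45
σ = (4, 2, 1, 3): 14 + (-4) + (-9) + 13 = 14
σ = (4, 2, 3, 1): 14 + (-4) + 2 + (-3) = 9
σ = (4, 3, 1, 2): 14 + (-1) + (-9) + 0 = 4
σ = (4, 3, 2, 1): 14 + (-1) + (-4) + (-3) = 6
Optimal value attained by: σ = (3, 1, 2, 4).
Answer: det⊕(T) = 59; verdict: NONSINGULAR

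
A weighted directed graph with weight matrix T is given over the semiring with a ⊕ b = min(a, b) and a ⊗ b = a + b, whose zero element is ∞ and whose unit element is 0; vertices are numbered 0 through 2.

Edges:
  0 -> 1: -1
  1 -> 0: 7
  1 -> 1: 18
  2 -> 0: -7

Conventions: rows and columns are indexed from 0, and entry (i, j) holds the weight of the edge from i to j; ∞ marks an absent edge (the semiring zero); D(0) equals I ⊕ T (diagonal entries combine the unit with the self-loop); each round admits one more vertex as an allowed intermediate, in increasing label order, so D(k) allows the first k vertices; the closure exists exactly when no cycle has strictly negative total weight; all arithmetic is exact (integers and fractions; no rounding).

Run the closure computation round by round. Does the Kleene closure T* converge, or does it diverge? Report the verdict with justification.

D(0):
  [0, -1, ∞]
  [7, 0, ∞]
  [-7, ∞, 0]
D(1):
  [0, -1, ∞]
  [7, 0, ∞]
  [-7, -8, 0]
D(2):
  [0, -1, ∞]
  [7, 0, ∞]
  [-7, -8, 0]
D(3):
  [0, -1, ∞]
  [7, 0, ∞]
  [-7, -8, 0]
Key observation: every diagonal entry stays at the unit through all rounds, so no improving cycle exists.
Answer: CONVERGES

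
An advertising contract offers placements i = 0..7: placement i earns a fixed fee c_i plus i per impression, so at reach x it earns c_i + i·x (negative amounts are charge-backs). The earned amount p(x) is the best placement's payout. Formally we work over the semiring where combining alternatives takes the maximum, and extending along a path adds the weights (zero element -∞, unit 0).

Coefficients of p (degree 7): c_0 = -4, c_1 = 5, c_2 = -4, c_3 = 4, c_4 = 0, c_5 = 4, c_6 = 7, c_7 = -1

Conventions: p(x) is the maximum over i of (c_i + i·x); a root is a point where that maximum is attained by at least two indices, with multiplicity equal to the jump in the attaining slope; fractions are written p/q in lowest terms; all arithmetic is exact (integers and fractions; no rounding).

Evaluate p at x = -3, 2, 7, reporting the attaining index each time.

p(-3) = max(-4+0·(-3)=-4, 5+1·(-3)=2, -4+2·(-3)=-10, 4+3·(-3)=-5, 0+4·(-3)=-12, 4+5·(-3)=-11, 7+6·(-3)=-11, -1+7·(-3)=-22) = 2 (attained by i=1)
p(2) = max(-4+0·2=-4, 5+1·2=7, -4+2·2=0, 4+3·2=10, 0+4·2=8, 4+5·2=14, 7+6·2=19, -1+7·2=13) = 19 (attained by i=6)
p(7) = max(-4+0·7=-4, 5+1·7=12, -4+2·7=10, 4+3·7=25, 0+4·7=28, 4+5·7=39, 7+6·7=49, -1+7·7=48) = 49 (attained by i=6)
Answer: p(-3) = 2; p(2) = 19; p(7) = 49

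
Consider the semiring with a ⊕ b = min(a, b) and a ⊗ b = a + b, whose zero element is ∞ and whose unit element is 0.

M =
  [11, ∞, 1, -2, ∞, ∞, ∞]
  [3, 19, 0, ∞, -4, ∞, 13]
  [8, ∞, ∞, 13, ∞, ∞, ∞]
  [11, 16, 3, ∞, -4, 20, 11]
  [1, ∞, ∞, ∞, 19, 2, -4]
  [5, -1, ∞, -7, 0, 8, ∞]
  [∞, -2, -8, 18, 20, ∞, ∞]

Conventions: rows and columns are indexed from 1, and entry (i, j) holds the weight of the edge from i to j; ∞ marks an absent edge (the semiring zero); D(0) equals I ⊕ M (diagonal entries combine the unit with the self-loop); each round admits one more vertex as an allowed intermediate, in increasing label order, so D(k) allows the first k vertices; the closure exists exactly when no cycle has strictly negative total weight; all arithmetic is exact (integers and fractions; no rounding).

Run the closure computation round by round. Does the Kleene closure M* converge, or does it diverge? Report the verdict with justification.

D(0):
  [0, ∞, 1, -2, ∞, ∞, ∞]
  [3, 0, 0, ∞, -4, ∞, 13]
  [8, ∞, 0, 13, ∞, ∞, ∞]
  [11, 16, 3, 0, -4, 20, 11]
  [1, ∞, ∞, ∞, 0, 2, -4]
  [5, -1, ∞, -7, 0, 0, ∞]
  [∞, -2, -8, 18, 20, ∞, 0]
D(1):
  [0, ∞, 1, -2, ∞, ∞, ∞]
  [3, 0, 0, 1, -4, ∞, 13]
  [8, ∞, 0, 6, ∞, ∞, ∞]
  [11, 16, 3, 0, -4, 20, 11]
  [1, ∞, 2, -1, 0, 2, -4]
  [5, -1, 6, -7, 0, 0, ∞]
  [∞, -2, -8, 18, 20, ∞, 0]
D(2):
  [0, ∞, 1, -2, ∞, ∞, ∞]
  [3, 0, 0, 1, -4, ∞, 13]
  [8, ∞, 0, 6, ∞, ∞, ∞]
  [11, 16, 3, 0, -4, 20, 11]
  [1, ∞, 2, -1, 0, 2, -4]
  [2, -1, -1, -7, -5, 0, 12]
  [1, -2, -8, -1, -6, ∞, 0]
D(3):
  [0, ∞, 1, -2, ∞, ∞, ∞]
  [3, 0, 0, 1, -4, ∞, 13]
  [8, ∞, 0, 6, ∞, ∞, ∞]
  [11, 16, 3, 0, -4, 20, 11]
  [1, ∞, 2, -1, 0, 2, -4]
  [2, -1, -1, -7, -5, 0, 12]
  [0, -2, -8, -2, -6, ∞, 0]
Detection: at round 4, diagonal entry (5, 5) turns strictly negative.
Key observation: the cycle 5->1->4->5 has total weight 1 + (-2) + (-4), which is strictly negative.
Answer: DIVERGES — negative cycle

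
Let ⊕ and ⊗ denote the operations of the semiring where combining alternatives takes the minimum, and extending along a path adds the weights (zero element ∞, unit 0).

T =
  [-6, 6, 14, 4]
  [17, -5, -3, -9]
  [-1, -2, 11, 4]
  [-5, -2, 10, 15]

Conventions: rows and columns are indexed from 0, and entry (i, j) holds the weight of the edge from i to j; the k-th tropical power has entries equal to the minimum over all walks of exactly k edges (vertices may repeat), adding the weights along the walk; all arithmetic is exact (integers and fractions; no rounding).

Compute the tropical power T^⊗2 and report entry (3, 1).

T^⊗2:
  [-12, 0, 3, -3]
  [-14, -11, -8, -14]
  [-7, -7, -5, -11]
  [-11, -7, -5, -11]
Key observation: the optimum is the walk 3->1->1, with weight (-2) + (-5) = -7.
Optimal value attained by: walk 3->1->1.
Answer: (T^⊗2)[3][1] = -7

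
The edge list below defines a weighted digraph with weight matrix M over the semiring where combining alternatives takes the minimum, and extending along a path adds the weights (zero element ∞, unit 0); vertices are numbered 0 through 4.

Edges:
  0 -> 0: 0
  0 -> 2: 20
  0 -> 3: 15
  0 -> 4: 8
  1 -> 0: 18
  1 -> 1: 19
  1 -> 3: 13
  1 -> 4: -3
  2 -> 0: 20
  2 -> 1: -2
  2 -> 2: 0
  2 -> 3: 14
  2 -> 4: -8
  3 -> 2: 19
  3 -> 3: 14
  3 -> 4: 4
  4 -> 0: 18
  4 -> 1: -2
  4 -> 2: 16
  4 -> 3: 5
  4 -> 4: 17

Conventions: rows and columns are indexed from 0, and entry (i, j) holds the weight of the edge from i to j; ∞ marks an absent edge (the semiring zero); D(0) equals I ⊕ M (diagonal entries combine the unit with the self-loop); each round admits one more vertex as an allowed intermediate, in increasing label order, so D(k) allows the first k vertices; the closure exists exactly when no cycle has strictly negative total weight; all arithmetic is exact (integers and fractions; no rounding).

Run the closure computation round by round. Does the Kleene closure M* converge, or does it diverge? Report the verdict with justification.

D(0):
  [0, ∞, 20, 15, 8]
  [18, 0, ∞, 13, -3]
  [20, -2, 0, 14, -8]
  [∞, ∞, 19, 0, 4]
  [18, -2, 16, 5, 0]
D(1):
  [0, ∞, 20, 15, 8]
  [18, 0, 38, 13, -3]
  [20, -2, 0, 14, -8]
  [∞, ∞, 19, 0, 4]
  [18, -2, 16, 5, 0]
Detection: at round 2, diagonal entry (4, 4) turns strictly negative.
Key observation: the cycle 4->1->4 has total weight (-2) + (-3), which is strictly negative.
Answer: DIVERGES — negative cycle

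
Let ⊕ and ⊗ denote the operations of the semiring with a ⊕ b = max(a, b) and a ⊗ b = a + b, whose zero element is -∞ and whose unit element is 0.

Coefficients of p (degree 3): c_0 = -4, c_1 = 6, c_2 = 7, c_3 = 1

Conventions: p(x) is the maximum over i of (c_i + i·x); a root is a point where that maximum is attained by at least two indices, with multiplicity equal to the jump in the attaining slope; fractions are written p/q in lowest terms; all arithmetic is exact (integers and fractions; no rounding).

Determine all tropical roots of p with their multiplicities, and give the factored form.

hull edge (i=0, c=-4) to (i=1, c=6): slope 10, span 1
hull edge (i=1, c=6) to (i=2, c=7): slope 1, span 1
hull edge (i=2, c=7) to (i=3, c=1): slope -6, span 1
Factored form: p(x) = 1 ⊗ (x ⊕ (-10)) ⊗ (x ⊕ (-1)) ⊗ (x ⊕ 6)
Answer: roots = -10 (mult 1), -1 (mult 1), 6 (mult 1)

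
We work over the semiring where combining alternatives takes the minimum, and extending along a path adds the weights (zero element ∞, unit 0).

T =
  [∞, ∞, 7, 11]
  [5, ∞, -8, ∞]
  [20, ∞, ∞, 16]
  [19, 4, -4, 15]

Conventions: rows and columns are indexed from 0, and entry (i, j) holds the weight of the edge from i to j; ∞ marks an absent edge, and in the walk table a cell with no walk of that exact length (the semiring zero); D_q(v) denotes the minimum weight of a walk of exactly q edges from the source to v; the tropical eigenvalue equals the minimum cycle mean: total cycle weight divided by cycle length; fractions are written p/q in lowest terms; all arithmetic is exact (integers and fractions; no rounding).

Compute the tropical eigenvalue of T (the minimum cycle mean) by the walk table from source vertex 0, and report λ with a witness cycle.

q=0: [0, ∞, ∞, ∞]
q=1: [∞, ∞, 7, 11]
q=2: [27, 15, 7, 23]
q=3: [20, 27, 7, 23]
q=4: [27, 27, 19, 23]
Optimal cycle mean attained by: cycle 1->2->3->1, total (-8) + 16 + 4, length 3.
Answer: λ = 4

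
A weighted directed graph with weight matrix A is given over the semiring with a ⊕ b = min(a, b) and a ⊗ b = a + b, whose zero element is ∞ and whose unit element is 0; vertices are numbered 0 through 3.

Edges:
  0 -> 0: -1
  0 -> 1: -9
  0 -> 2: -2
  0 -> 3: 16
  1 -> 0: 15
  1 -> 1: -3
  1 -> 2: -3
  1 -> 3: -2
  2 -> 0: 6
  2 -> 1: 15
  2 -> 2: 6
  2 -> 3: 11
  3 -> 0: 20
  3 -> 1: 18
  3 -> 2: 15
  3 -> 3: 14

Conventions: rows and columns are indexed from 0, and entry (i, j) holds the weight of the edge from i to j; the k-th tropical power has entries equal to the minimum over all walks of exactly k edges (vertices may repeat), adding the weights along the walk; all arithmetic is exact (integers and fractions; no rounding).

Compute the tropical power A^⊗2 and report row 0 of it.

A^⊗2:
  [-2, -12, -12, -11]
  [3, -6, -6, -5]
  [5, -3, 4, 13]
  [19, 11, 15, 16]
Answer: row 0 of A^⊗2 = [-2, -12, -12, -11]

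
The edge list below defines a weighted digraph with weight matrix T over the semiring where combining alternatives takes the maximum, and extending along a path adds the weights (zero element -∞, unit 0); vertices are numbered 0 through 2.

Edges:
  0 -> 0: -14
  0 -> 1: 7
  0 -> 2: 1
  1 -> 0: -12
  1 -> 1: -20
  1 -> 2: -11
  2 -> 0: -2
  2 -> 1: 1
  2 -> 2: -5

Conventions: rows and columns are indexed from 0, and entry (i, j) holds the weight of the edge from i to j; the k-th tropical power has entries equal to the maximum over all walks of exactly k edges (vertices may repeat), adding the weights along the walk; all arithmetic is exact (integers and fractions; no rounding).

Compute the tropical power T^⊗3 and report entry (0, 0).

T^⊗2:
  [-1, 2, -4]
  [-13, -5, -11]
  [-7, 5, -1]
T^⊗3:
  [-6, 6, 0]
  [-13, -6, -12]
  [-3, 0, -6]
Key observation: the optimum is the walk 0->1->2->0, with weight 7 + (-11) + (-2) = -6.
Optimal value attained by: walk 0->1->2->0.
Answer: (T^⊗3)[0][0] = -6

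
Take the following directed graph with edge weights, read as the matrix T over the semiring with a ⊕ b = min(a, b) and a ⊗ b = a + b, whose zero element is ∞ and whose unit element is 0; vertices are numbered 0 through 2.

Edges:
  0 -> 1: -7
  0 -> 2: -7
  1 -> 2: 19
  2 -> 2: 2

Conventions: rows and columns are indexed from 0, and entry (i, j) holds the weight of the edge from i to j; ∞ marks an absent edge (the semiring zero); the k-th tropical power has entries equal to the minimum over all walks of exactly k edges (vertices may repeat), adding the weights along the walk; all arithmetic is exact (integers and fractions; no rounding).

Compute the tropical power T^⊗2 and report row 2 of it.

T^⊗2:
  [∞, ∞, -5]
  [∞, ∞, 21]
  [∞, ∞, 4]
Answer: row 2 of T^⊗2 = [∞, ∞, 4]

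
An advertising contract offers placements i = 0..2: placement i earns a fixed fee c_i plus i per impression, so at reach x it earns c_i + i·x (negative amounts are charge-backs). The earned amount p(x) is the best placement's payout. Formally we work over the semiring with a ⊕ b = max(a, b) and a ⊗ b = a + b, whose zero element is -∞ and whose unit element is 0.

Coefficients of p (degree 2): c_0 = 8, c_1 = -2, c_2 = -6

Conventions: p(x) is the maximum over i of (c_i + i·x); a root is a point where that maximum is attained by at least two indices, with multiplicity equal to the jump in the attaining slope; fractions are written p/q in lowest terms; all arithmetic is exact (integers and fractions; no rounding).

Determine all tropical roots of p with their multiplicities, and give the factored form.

hull edge (i=0, c=8) to (i=2, c=-6): slope -7, span 2
Factored form: p(x) = -6 ⊗ (x ⊕ 7) ⊗ (x ⊕ 7)
Answer: roots = 7 (mult 2)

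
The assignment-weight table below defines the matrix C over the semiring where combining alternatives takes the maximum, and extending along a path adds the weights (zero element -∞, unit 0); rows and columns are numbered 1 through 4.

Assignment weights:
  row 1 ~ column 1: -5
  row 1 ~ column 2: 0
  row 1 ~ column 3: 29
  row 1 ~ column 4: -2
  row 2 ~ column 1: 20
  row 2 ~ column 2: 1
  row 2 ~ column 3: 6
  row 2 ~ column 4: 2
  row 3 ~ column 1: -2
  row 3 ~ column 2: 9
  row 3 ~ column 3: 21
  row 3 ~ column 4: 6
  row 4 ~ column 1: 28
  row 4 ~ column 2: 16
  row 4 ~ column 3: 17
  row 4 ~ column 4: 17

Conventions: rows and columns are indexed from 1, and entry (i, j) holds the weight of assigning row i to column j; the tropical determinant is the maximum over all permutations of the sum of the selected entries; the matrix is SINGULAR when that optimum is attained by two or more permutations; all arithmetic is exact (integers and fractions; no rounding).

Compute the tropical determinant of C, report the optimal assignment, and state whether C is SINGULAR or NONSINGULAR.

σ = (1, 2, 3, 4): (-5) + 1 + 21 + 17 = 34
σ = (1, 2, 4, 3): (-5) + 1 + 6 + 17 = 19
σ = (1, 3, 2, 4): (-5) + 6 + 9 + 17 = 27
σ = (1, 3, 4, 2): (-5) + 6 + 6 + 16 = 23
σ = (1, 4, 2, 3): (-5) + 2 + 9 + 17 = 23
σ = (1, 4, 3, 2): (-5) + 2 + 21 + 16 = 34
σ = (2, 1, 3, 4): 0 + 20 + 21 + 17 = 58
σ = (2, 1, 4, 3): 0 + 20 + 6 + 17 = 43
σ = (2, 3, 1, 4): 0 + 6 + (-2) + 17 = 21
σ = (2, 3, 4, 1): 0 + 6 + 6 + 28 = 40
σ = (2, 4, 1, 3): 0 + 2 + (-2) + 17 = 17
σ = (2, 4, 3, 1): 0 + 2 + 21 + 28 = 51
σ = (3, 1, 2, 4): 29 + 20 + 9 + 17 = 75
σ = (3, 1, 4, 2): 29 + 20 + 6 + 16 = 71
σ = (3, 2, 1, 4): 29 + 1 + (-2) + 17 = 45
σ = (3, 2, 4, 1): 29 + 1 + 6 + 28 = 64
σ = (3, 4, 1, 2): 29 + 2 + (-2) + 16 = 45
σ = (3, 4, 2, 1): 29 + 2 + 9 + 28 = 68
σ = (4, 1, 2, 3): (-2) + 20 + 9 + 17 = 44
σ = (4, 1, 3, 2): (-2) + 20 + 21 + 16 = 55
σ = (4, 2, 1, 3): (-2) + 1 + (-2) + 17 = 14
σ = (4, 2, 3, 1): (-2) + 1 + 21 + 28 = 48
σ = (4, 3, 1, 2): (-2) + 6 + (-2) + 16 = 18
σ = (4, 3, 2, 1): (-2) + 6 + 9 + 28 = 41
Optimal value attained by: σ = (3, 1, 2, 4).
Answer: det⊕(C) = 75; verdict: NONSINGULAR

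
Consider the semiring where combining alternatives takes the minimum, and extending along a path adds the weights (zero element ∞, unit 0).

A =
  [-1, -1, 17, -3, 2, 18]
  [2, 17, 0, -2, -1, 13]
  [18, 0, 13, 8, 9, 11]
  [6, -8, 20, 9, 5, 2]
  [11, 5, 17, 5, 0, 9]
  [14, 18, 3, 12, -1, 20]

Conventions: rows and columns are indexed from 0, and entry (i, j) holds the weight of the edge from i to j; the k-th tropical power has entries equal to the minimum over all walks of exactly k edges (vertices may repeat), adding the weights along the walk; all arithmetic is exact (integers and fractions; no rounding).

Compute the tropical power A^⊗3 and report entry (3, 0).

A^⊗2:
  [-2, -11, -1, -4, -2, -1]
  [1, -10, 13, -1, -1, 0]
  [2, 0, 0, -2, -1, 10]
  [-6, 1, -8, -10, -9, 5]
  [7, -3, 5, 3, 0, 7]
  [10, 3, 16, 4, -1, 8]
A^⊗3:
  [-9, -12, -11, -13, -12, -2]
  [-8, -9, -10, -12, -11, 1]
  [1, -10, 0, -2, -1, 0]
  [-7, -18, 1, -9, -9, -8]
  [-1, -5, -3, -5, -4, 5]
  [5, -4, 3, 1, -1, 6]
Key observation: the optimum is the walk 3->1->0->0, with weight (-8) + 2 + (-1) = -7.
Optimal value attained by: walk 3->1->0->0.
Answer: (A^⊗3)[3][0] = -7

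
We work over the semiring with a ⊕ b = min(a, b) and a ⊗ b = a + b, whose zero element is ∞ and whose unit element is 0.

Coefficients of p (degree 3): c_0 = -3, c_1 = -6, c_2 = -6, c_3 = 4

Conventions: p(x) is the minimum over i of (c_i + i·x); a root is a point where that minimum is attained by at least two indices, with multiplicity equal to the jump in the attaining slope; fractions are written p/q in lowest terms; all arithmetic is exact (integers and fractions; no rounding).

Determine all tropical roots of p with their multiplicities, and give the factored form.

hull edge (i=0, c=-3) to (i=1, c=-6): slope -3, span 1
hull edge (i=1, c=-6) to (i=2, c=-6): slope 0, span 1
hull edge (i=2, c=-6) to (i=3, c=4): slope 10, span 1
Factored form: p(x) = 4 ⊗ (x ⊕ (-10)) ⊗ (x ⊕ 0) ⊗ (x ⊕ 3)
Answer: roots = -10 (mult 1), 0 (mult 1), 3 (mult 1)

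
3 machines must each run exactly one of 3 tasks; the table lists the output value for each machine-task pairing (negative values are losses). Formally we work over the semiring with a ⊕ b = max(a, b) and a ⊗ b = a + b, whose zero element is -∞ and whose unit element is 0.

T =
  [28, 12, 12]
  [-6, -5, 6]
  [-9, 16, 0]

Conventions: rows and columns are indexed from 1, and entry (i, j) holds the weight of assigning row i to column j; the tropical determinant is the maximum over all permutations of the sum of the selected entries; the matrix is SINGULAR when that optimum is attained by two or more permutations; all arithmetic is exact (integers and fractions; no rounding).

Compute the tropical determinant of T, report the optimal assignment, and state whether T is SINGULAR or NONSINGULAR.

σ = (1, 2, 3): 28 + (-5) + 0 = 23
σ = (1, 3, 2): 28 + 6 + 16 = 50
σ = (2, 1, 3): 12 + (-6) + 0 = 6
σ = (2, 3, 1): 12 + 6 + (-9) = 9
σ = (3, 1, 2): 12 + (-6) + 16 = 22
σ = (3, 2, 1): 12 + (-5) + (-9) = -2
Optimal value attained by: σ = (1, 3, 2).
Answer: det⊕(T) = 50; verdict: NONSINGULAR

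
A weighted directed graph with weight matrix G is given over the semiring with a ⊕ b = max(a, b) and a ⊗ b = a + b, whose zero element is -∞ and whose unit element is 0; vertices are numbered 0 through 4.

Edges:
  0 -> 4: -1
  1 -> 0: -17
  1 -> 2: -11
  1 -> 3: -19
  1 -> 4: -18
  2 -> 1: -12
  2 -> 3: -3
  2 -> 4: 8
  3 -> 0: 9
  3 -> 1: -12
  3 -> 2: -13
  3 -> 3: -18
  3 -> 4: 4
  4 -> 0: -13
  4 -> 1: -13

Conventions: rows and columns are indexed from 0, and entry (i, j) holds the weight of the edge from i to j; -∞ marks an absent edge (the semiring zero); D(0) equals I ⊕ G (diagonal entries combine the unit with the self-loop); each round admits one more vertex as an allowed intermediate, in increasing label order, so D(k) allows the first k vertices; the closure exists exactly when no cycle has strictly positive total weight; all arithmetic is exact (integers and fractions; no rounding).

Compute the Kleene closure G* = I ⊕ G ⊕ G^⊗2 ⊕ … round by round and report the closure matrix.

D(0):
  [0, -∞, -∞, -∞, -1]
  [-17, 0, -11, -19, -18]
  [-∞, -12, 0, -3, 8]
  [9, -12, -13, 0, 4]
  [-13, -13, -∞, -∞, 0]
D(1):
  [0, -∞, -∞, -∞, -1]
  [-17, 0, -11, -19, -18]
  [-∞, -12, 0, -3, 8]
  [9, -12, -13, 0, 8]
  [-13, -13, -∞, -∞, 0]
D(2):
  [0, -∞, -∞, -∞, -1]
  [-17, 0, -11, -19, -18]
  [-29, -12, 0, -3, 8]
  [9, -12, -13, 0, 8]
  [-13, -13, -24, -32, 0]
D(3):
  [0, -∞, -∞, -∞, -1]
  [-17, 0, -11, -14, -3]
  [-29, -12, 0, -3, 8]
  [9, -12, -13, 0, 8]
  [-13, -13, -24, -27, 0]
D(4):
  [0, -∞, -∞, -∞, -1]
  [-5, 0, -11, -14, -3]
  [6, -12, 0, -3, 8]
  [9, -12, -13, 0, 8]
  [-13, -13, -24, -27, 0]
D(5):
  [0, -14, -25, -28, -1]
  [-5, 0, -11, -14, -3]
  [6, -5, 0, -3, 8]
  [9, -5, -13, 0, 8]
  [-13, -13, -24, -27, 0]
Answer: G* = [[0, -14, -25, -28, -1], [-5, 0, -11, -14, -3], [6, -5, 0, -3, 8], [9, -5, -13, 0, 8], [-13, -13, -24, -27, 0]]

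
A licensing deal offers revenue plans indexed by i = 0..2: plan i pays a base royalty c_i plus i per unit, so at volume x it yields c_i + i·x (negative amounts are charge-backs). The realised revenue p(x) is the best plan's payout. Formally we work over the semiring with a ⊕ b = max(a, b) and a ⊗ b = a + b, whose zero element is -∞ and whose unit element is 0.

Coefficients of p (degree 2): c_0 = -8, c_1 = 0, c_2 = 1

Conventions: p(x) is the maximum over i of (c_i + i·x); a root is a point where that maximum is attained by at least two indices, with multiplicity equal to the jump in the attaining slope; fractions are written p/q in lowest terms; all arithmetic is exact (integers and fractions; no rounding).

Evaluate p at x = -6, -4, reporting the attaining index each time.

p(-6) = max(-8+0·(-6)=-8, 0+1·(-6)=-6, 1+2·(-6)=-11) = -6 (attained by i=1)
p(-4) = max(-8+0·(-4)=-8, 0+1·(-4)=-4, 1+2·(-4)=-7) = -4 (attained by i=1)
Answer: p(-6) = -6; p(-4) = -4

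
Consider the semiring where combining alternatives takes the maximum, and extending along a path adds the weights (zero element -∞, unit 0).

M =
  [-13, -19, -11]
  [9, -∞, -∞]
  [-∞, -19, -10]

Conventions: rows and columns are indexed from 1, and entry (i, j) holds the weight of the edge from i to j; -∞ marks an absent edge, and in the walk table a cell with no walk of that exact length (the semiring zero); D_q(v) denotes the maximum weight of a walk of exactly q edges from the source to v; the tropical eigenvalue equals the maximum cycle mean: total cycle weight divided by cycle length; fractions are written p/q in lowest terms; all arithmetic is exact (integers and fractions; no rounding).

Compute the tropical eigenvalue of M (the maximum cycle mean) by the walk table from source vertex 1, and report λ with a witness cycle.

q=0: [0, -∞, -∞]
q=1: [-13, -19, -11]
q=2: [-10, -30, -21]
q=3: [-21, -29, -21]
Optimal cycle mean attained by: cycle 1->2->1, total (-19) + 9, length 2.
Answer: λ = -5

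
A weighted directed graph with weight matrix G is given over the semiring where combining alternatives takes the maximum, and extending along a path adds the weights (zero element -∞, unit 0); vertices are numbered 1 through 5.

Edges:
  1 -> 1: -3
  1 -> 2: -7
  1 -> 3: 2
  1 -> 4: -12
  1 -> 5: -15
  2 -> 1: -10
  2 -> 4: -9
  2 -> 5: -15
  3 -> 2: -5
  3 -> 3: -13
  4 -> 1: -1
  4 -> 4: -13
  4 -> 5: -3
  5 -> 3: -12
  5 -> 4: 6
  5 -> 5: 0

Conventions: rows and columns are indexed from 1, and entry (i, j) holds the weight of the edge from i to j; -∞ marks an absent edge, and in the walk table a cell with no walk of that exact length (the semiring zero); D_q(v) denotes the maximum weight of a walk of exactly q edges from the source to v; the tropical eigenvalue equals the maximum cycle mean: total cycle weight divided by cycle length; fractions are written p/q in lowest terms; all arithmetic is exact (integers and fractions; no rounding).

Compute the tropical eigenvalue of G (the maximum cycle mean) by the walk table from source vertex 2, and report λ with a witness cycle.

q=0: [-∞, 0, -∞, -∞, -∞]
q=1: [-10, -∞, -∞, -9, -15]
q=2: [-10, -17, -8, -9, -12]
q=3: [-10, -13, -8, -6, -12]
q=4: [-7, -13, -8, -6, -9]
q=5: [-7, -13, -5, -3, -9]
Optimal cycle mean attained by: cycle 4->5->4, total (-3) + 6, length 2.
Answer: λ = 3/2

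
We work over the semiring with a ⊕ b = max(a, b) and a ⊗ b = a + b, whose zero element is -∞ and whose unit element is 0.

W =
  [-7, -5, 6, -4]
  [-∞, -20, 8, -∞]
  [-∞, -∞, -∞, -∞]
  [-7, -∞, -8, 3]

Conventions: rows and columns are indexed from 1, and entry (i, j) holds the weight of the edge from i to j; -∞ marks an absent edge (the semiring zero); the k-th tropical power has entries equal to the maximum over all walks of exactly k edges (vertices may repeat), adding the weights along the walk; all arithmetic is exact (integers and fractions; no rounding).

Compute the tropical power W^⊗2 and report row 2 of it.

W^⊗2:
  [-11, -12, 3, -1]
  [-∞, -40, -12, -∞]
  [-∞, -∞, -∞, -∞]
  [-4, -12, -1, 6]
Answer: row 2 of W^⊗2 = [-∞, -40, -12, -∞]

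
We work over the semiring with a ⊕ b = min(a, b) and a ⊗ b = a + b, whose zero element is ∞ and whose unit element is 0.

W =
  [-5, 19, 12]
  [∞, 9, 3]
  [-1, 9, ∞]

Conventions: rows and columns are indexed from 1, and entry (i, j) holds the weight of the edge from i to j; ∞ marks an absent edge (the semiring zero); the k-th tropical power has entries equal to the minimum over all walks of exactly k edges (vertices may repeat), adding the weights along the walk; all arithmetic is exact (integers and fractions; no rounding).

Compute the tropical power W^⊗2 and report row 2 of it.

W^⊗2:
  [-10, 14, 7]
  [2, 12, 12]
  [-6, 18, 11]
Answer: row 2 of W^⊗2 = [2, 12, 12]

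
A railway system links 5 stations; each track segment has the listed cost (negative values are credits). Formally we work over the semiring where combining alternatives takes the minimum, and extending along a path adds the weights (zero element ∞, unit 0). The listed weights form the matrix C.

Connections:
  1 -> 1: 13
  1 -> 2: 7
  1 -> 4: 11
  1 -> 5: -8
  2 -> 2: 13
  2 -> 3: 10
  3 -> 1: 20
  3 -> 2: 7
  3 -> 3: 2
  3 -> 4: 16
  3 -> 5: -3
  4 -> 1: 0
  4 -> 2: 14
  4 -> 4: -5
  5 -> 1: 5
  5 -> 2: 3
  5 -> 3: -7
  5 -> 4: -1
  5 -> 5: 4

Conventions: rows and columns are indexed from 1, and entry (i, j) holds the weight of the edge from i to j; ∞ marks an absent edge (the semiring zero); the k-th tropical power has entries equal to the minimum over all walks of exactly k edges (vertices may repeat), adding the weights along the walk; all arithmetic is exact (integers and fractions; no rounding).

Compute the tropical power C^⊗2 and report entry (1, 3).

C^⊗2:
  [-3, -5, -15, -9, -4]
  [30, 17, 12, 26, 7]
  [2, 0, -10, -4, -1]
  [-5, 7, 24, -10, -8]
  [-1, 0, -5, -6, -10]
Key observation: the optimum is the walk 1->5->3, with weight (-8) + (-7) = -15.
Optimal value attained by: walk 1->5->3.
Answer: (C^⊗2)[1][3] = -15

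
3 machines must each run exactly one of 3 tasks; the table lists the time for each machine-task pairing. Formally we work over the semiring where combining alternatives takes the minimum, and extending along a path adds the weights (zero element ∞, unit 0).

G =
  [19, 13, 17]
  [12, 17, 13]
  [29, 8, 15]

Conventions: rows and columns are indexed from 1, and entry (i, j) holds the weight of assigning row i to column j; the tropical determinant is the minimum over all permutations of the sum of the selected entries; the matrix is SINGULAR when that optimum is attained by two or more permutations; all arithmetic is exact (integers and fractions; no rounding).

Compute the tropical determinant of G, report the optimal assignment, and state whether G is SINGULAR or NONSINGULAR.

σ = (1, 2, 3): 19 + 17 + 15 = 51
σ = (1, 3, 2): 19 + 13 + 8 = 40
σ = (2, 1, 3): 13 + 12 + 15 = 40
σ = (2, 3, 1): 13 + 13 + 29 = 55
σ = (3, 1, 2): 17 + 12 + 8 = 37
σ = (3, 2, 1): 17 + 17 + 29 = 63
Optimal value attained by: σ = (3, 1, 2).
Answer: det⊕(G) = 37; verdict: NONSINGULAR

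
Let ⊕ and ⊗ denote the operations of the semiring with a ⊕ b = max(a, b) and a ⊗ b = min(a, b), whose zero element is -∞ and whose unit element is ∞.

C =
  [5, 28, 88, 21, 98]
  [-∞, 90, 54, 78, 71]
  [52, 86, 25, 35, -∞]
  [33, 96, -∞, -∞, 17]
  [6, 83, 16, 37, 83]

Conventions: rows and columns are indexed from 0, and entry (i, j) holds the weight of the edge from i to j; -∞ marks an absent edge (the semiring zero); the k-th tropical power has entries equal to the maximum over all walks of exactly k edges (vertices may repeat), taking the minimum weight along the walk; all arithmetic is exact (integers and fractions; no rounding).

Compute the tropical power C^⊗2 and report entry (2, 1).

C^⊗2:
  [52, 86, 28, 37, 83]
  [52, 90, 54, 78, 71]
  [33, 86, 54, 78, 71]
  [6, 90, 54, 78, 71]
  [33, 83, 54, 78, 83]
Key observation: the optimum is the walk 2->1->1, with weight 86 min 90 = 86.
Optimal value attained by: walk 2->1->1.
Answer: (C^⊗2)[2][1] = 86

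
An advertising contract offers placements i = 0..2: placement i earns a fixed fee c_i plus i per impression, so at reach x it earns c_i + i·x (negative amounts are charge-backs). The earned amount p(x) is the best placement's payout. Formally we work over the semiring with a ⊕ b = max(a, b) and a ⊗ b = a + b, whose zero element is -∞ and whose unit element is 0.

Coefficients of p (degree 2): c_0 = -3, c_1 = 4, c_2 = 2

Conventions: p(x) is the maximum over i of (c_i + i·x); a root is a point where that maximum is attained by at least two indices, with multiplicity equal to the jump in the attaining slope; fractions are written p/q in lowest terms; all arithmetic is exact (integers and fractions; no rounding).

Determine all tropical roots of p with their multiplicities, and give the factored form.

hull edge (i=0, c=-3) to (i=1, c=4): slope 7, span 1
hull edge (i=1, c=4) to (i=2, c=2): slope -2, span 1
Factored form: p(x) = 2 ⊗ (x ⊕ (-7)) ⊗ (x ⊕ 2)
Answer: roots = -7 (mult 1), 2 (mult 1)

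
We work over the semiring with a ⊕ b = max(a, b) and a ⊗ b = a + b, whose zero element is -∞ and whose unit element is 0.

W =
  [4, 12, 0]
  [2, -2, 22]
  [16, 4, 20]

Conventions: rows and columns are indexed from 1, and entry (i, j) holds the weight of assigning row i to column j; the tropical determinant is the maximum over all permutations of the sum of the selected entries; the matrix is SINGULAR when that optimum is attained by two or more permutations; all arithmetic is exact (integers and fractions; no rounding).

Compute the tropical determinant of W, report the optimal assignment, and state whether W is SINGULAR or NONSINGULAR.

σ = (1, 2, 3): 4 + (-2) + 20 = 22
σ = (1, 3, 2): 4 + 22 + 4 = 30
σ = (2, 1, 3): 12 + 2 + 20 = 34
σ = (2, 3, 1): 12 + 22 + 16 = 50
σ = (3, 1, 2): 0 + 2 + 4 = 6
σ = (3, 2, 1): 0 + (-2) + 16 = 14
Optimal value attained by: σ = (2, 3, 1).
Answer: det⊕(W) = 50; verdict: NONSINGULAR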